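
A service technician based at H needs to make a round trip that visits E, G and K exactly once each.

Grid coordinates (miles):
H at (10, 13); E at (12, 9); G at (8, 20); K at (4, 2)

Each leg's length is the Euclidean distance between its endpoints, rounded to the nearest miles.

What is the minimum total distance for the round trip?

Minimum total distance: 40 miles.

With 3 stops there are 3!/2 = 3 distinct round trips (a route and its reverse cost the same).
H-E-G-K-H: 4+12+18+13 = 47
H-E-K-G-H: 4+11+18+7 = 40
H-G-E-K-H: 7+12+11+13 = 43
The minimum is 40.
One optimal route: H → E → K → G → H (or its reverse).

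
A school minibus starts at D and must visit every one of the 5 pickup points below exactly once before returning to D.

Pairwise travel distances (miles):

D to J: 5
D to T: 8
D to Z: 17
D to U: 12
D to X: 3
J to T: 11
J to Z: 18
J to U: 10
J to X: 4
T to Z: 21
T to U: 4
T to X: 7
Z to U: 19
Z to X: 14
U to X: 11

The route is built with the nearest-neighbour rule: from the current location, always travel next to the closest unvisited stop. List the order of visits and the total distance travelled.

From D: distances to unvisited — X=3, J=5, T=8, U=12, Z=17. Nearest is X (3).
From X: distances to unvisited — J=4, T=7, U=11, Z=14. Nearest is J (4).
From J: distances to unvisited — U=10, T=11, Z=18. Nearest is U (10).
From U: distances to unvisited — T=4, Z=19. Nearest is T (4).
From T: distances to unvisited — Z=21. Nearest is Z (21).
Return Z→D: 17.
Total = 3 + 4 + 10 + 4 + 21 + 17 = 59.

59 miles along D → X → J → U → T → Z → D.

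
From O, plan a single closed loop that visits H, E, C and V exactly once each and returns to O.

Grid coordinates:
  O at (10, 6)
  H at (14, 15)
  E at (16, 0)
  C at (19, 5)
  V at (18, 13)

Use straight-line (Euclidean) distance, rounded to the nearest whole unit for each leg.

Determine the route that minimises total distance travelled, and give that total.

O - H - E - C - V - O: 10+15+6+8+11 = 50
O - H - E - V - C - O: 10+15+13+8+9 = 55
O - H - C - E - V - O: 10+11+6+13+11 = 51
O - H - C - V - E - O: 10+11+8+13+8 = 50
O - H - V - E - C - O: 10+4+13+6+9 = 42
O - H - V - C - E - O: 10+4+8+6+8 = 36
O - E - H - C - V - O: 8+15+11+8+11 = 53
O - E - H - V - C - O: 8+15+4+8+9 = 44
O - E - C - H - V - O: 8+6+11+4+11 = 40
O - E - V - H - C - O: 8+13+4+11+9 = 45
O - C - H - E - V - O: 9+11+15+13+11 = 59
O - C - E - H - V - O: 9+6+15+4+11 = 45
The minimum is 36.
One optimal route: O → H → V → C → E → O (or its reverse).

Shortest round trip = 36.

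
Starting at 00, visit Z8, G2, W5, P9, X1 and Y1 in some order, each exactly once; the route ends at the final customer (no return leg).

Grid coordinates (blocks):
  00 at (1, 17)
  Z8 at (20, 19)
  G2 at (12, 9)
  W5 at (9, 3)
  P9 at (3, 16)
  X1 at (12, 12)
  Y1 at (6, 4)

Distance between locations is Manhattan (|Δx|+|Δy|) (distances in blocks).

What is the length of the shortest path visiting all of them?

49 blocks — the minimum one-way total.

There are 6! = 720 possible orderings.
00 - Z8 - G2 - W5 - P9 - X1 - Y1: 21+18+9+19+13+14 = 94
00 - Z8 - G2 - W5 - P9 - Y1 - X1: 21+18+9+19+15+14 = 96
00 - Z8 - G2 - W5 - X1 - P9 - Y1: 21+18+9+12+13+15 = 88
00 - Z8 - G2 - W5 - X1 - Y1 - P9: 21+18+9+12+14+15 = 89
00 - Z8 - G2 - W5 - Y1 - P9 - X1: 21+18+9+4+15+13 = 80
00 - Z8 - G2 - W5 - Y1 - X1 - P9: 21+18+9+4+14+13 = 79
00 - Z8 - G2 - P9 - W5 - X1 - Y1: 21+18+16+19+12+14 = 100
00 - Z8 - G2 - P9 - W5 - Y1 - X1: 21+18+16+19+4+14 = 92
… (712 more)
00 - P9 - Y1 - W5 - G2 - X1 - Z8: 3+15+4+9+3+15 = 49  ← best
The minimum is 49.
One shortest path: 00 → P9 → Y1 → W5 → G2 → X1 → Z8.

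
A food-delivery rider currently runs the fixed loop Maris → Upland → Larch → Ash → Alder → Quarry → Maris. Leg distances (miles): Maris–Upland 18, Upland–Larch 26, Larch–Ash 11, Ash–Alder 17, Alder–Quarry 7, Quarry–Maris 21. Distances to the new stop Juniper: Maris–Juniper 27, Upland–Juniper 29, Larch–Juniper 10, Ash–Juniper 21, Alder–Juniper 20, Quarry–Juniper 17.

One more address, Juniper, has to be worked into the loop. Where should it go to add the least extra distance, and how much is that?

Minimum extra distance: 13 miles, inserting Juniper between Upland and Larch.

Insertion cost between consecutive stops i–j is d(i,Juniper) + d(Juniper,j) − d(i,j):
  between Maris and Upland: 27 + 29 − 18 = 38
  between Upland and Larch: 29 + 10 − 26 = 13
  between Larch and Ash: 10 + 21 − 11 = 20
  between Ash and Alder: 21 + 20 − 17 = 24
  between Alder and Quarry: 20 + 17 − 7 = 30
  between Quarry and Maris: 17 + 27 − 21 = 23
Cheapest insertion is between Upland and Larch, adding 13.
New total = 100 + 13 = 113.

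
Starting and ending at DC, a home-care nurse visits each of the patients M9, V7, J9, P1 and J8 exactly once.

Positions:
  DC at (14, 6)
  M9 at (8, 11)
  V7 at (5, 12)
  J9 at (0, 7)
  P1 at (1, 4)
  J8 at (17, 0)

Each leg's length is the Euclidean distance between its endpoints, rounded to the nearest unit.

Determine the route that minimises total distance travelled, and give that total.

DC → M9 → V7 → J9 → P1 → J8 → DC: 8+3+7+3+16+7 = 44
DC → M9 → V7 → J9 → J8 → P1 → DC: 8+3+7+18+16+13 = 65
DC → M9 → V7 → P1 → J9 → J8 → DC: 8+3+9+3+18+7 = 48
DC → M9 → V7 → P1 → J8 → J9 → DC: 8+3+9+16+18+14 = 68
DC → M9 → V7 → J8 → J9 → P1 → DC: 8+3+17+18+3+13 = 62
DC → M9 → V7 → J8 → P1 → J9 → DC: 8+3+17+16+3+14 = 61
DC → M9 → J9 → V7 → P1 → J8 → DC: 8+9+7+9+16+7 = 56
DC → M9 → J9 → V7 → J8 → P1 → DC: 8+9+7+17+16+13 = 70
DC → M9 → J9 → P1 → V7 → J8 → DC: 8+9+3+9+17+7 = 53
DC → M9 → J9 → P1 → J8 → V7 → DC: 8+9+3+16+17+11 = 64
DC → M9 → J9 → J8 → V7 → P1 → DC: 8+9+18+17+9+13 = 74
DC → M9 → J9 → J8 → P1 → V7 → DC: 8+9+18+16+9+11 = 71
DC → M9 → P1 → V7 → J9 → J8 → DC: 8+10+9+7+18+7 = 59
DC → M9 → P1 → V7 → J8 → J9 → DC: 8+10+9+17+18+14 = 76
… (46 more)
The minimum is 44.
One optimal route: DC → M9 → V7 → J9 → P1 → J8 → DC (or its reverse).

Minimum total distance: 44.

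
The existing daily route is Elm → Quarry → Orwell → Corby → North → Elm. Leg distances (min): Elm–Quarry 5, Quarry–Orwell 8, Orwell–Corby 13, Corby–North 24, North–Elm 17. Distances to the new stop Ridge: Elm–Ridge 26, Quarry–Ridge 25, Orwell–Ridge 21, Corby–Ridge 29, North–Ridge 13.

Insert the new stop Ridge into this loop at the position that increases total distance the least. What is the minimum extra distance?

Minimum extra distance: 18 min, inserting Ridge between Corby and North.

Insertion cost between consecutive stops i–j is d(i,Ridge) + d(Ridge,j) − d(i,j):
  between Elm and Quarry: 26 + 25 − 5 = 46
  between Quarry and Orwell: 25 + 21 − 8 = 38
  between Orwell and Corby: 21 + 29 − 13 = 37
  between Corby and North: 29 + 13 − 24 = 18
  between North and Elm: 13 + 26 − 17 = 22
Cheapest insertion is between Corby and North, adding 18.
New total = 67 + 18 = 85.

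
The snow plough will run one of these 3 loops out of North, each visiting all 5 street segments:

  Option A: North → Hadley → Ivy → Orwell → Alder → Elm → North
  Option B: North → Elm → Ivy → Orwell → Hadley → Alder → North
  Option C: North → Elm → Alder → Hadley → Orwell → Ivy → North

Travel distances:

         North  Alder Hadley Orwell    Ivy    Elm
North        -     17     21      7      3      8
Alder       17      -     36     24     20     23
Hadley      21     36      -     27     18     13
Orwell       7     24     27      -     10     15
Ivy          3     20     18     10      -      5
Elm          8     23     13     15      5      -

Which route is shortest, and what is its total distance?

103 — Option B is the shortest.

Option A: 21 + 18 + 10 + 24 + 23 + 8 = 104
Option B: 8 + 5 + 10 + 27 + 36 + 17 = 103
Option C: 8 + 23 + 36 + 27 + 10 + 3 = 107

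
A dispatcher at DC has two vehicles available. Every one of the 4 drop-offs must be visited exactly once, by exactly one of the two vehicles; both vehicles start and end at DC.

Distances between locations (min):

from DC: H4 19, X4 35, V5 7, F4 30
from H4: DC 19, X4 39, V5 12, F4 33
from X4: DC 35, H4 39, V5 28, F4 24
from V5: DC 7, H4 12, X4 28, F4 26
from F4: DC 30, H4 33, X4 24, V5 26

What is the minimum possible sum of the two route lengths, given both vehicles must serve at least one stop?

125 min — the smallest possible combined total.

Check every non-empty split of the stops between the two vehicles; for each half take its own optimal tour:
  {H4} + {X4, V5, F4}: 38 + 89 = 127
  {X4} + {H4, V5, F4}: 70 + 82 = 152
  {H4, X4} + {V5, F4}: 93 + 63 = 156
  {V5} + {H4, X4, F4}: 14 + 111 = 125
  {H4, V5} + {X4, F4}: 38 + 89 = 127
  {X4, V5} + {H4, F4}: 70 + 82 = 152
  … (7 splits in total)
Best: vehicle 1 DC → V5 → DC = 14; vehicle 2 DC → H4 → F4 → X4 → DC = 111; combined 125.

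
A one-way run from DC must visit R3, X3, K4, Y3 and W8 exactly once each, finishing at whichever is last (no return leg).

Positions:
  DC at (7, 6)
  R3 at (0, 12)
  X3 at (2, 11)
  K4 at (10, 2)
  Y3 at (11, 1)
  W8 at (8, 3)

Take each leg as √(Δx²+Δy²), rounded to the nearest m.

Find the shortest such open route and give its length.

There are 5! = 120 possible orderings.
DC → R3 → X3 → K4 → Y3 → W8: 9+2+12+1+4 = 28
DC → R3 → X3 → K4 → W8 → Y3: 9+2+12+2+4 = 29
DC → R3 → X3 → Y3 → K4 → W8: 9+2+13+1+2 = 27
DC → R3 → X3 → Y3 → W8 → K4: 9+2+13+4+2 = 30
DC → R3 → X3 → W8 → K4 → Y3: 9+2+10+2+1 = 24
DC → R3 → X3 → W8 → Y3 → K4: 9+2+10+4+1 = 26
DC → R3 → K4 → X3 → Y3 → W8: 9+14+12+13+4 = 52
DC → R3 → K4 → X3 → W8 → Y3: 9+14+12+10+4 = 49
DC → R3 → K4 → Y3 → X3 → W8: 9+14+1+13+10 = 47
DC → R3 → K4 → Y3 → W8 → X3: 9+14+1+4+10 = 38
DC → R3 → K4 → W8 → X3 → Y3: 9+14+2+10+13 = 48
DC → R3 → K4 → W8 → Y3 → X3: 9+14+2+4+13 = 42
DC → R3 → Y3 → X3 → K4 → W8: 9+16+13+12+2 = 52
DC → R3 → Y3 → X3 → W8 → K4: 9+16+13+10+2 = 50
… (106 more)
DC → Y3 → K4 → W8 → X3 → R3: 6+1+2+10+2 = 21  ← best
The minimum is 21.
One shortest path: DC → Y3 → K4 → W8 → X3 → R3.

21 m — the minimum one-way total.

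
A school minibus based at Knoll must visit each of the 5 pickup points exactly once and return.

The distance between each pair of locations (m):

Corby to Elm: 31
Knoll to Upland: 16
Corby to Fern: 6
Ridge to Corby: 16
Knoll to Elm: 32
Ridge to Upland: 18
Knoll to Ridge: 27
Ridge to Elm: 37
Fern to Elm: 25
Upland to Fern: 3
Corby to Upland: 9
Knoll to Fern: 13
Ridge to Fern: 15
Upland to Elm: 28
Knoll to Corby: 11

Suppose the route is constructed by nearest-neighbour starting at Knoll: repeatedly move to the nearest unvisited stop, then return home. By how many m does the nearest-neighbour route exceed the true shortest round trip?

Excess over optimum: 2 m.

From Knoll: Corby=11, Fern=13, Upland=16, Ridge=27, Elm=32 → choose Corby (11).
From Corby: Fern=6, Upland=9, Ridge=16, Elm=31 → choose Fern (6).
From Fern: Upland=3, Ridge=15, Elm=25 → choose Upland (3).
From Upland: Ridge=18, Elm=28 → choose Ridge (18).
From Ridge: Elm=37 → choose Elm (37).
NN route Knoll → Corby → Fern → Upland → Ridge → Elm → Knoll costs 107.
Optimal: Knoll → Corby → Ridge → Upland → Fern → Elm → Knoll costs 105 (by enumerating all 60 distinct tours).
Excess = 107 − 105 = 2.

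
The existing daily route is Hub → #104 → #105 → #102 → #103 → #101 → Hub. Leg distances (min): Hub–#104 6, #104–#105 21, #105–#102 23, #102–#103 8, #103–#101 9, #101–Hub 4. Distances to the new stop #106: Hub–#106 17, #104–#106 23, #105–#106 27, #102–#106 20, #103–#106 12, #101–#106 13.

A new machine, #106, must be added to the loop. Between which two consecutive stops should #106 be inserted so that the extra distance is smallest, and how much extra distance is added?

Minimum extra distance: 16 min, inserting #106 between #103 and #101.

Insertion cost between consecutive stops i–j is d(i,#106) + d(#106,j) − d(i,j):
  between Hub and #104: 17 + 23 − 6 = 34
  between #104 and #105: 23 + 27 − 21 = 29
  between #105 and #102: 27 + 20 − 23 = 24
  between #102 and #103: 20 + 12 − 8 = 24
  between #103 and #101: 12 + 13 − 9 = 16
  between #101 and Hub: 13 + 17 − 4 = 26
Cheapest insertion is between #103 and #101, adding 16.
New total = 71 + 16 = 87.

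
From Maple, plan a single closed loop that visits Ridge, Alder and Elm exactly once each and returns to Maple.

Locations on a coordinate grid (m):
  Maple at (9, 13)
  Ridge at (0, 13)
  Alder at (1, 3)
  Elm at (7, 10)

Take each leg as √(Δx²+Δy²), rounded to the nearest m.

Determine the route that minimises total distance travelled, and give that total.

There are 3 distinct closed tours to check (reversals are equivalent).
Maple-Ridge-Alder-Elm-Maple: 9+10+9+4 = 32
Maple-Ridge-Elm-Alder-Maple: 9+8+9+13 = 39
Maple-Alder-Ridge-Elm-Maple: 13+10+8+4 = 35
The minimum is 32.
One optimal route: Maple → Ridge → Alder → Elm → Maple (or its reverse).

32 m — the shortest possible round trip.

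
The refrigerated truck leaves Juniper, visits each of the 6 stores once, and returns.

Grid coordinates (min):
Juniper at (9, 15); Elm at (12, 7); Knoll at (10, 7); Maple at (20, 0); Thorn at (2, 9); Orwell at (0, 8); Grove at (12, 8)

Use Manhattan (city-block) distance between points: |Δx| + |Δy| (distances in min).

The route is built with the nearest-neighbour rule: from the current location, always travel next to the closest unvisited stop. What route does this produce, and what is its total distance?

Total distance 80 min via the nearest-neighbour route Juniper → Knoll → Elm → Grove → Thorn → Orwell → Maple → Juniper.

From Juniper: distances to unvisited — Knoll=9, Grove=10, Elm=11, Thorn=13, Orwell=16, Maple=26. Nearest is Knoll (9).
From Knoll: distances to unvisited — Elm=2, Grove=3, Thorn=10, Orwell=11, Maple=17. Nearest is Elm (2).
From Elm: distances to unvisited — Grove=1, Thorn=12, Orwell=13, Maple=15. Nearest is Grove (1).
From Grove: distances to unvisited — Thorn=11, Orwell=12, Maple=16. Nearest is Thorn (11).
From Thorn: distances to unvisited — Orwell=3, Maple=27. Nearest is Orwell (3).
From Orwell: distances to unvisited — Maple=28. Nearest is Maple (28).
Return Maple→Juniper: 26.
Total = 9 + 2 + 1 + 11 + 3 + 28 + 26 = 80.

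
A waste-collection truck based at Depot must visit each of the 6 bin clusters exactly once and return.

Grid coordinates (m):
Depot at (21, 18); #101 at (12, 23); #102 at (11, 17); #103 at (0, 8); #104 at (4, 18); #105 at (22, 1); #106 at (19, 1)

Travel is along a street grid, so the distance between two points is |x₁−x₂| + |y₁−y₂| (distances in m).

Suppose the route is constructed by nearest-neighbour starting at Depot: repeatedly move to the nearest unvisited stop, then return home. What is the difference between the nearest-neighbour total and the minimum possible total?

From Depot: #102=11, #101=14, #104=17, #105=18, #106=19, #103=31 → choose #102 (11).
From #102: #101=7, #104=8, #103=20, #106=24, #105=27 → choose #101 (7).
From #101: #104=13, #103=27, #106=29, #105=32 → choose #104 (13).
From #104: #103=14, #106=32, #105=35 → choose #103 (14).
From #103: #106=26, #105=29 → choose #106 (26).
From #106: #105=3 → choose #105 (3).
NN route Depot → #102 → #101 → #104 → #103 → #106 → #105 → Depot costs 92.
Optimal: Depot → #101 → #102 → #104 → #103 → #106 → #105 → Depot costs 90 (by enumerating all 360 distinct tours).
Excess = 92 − 90 = 2.

The nearest-neighbour route is 2 m longer than optimal.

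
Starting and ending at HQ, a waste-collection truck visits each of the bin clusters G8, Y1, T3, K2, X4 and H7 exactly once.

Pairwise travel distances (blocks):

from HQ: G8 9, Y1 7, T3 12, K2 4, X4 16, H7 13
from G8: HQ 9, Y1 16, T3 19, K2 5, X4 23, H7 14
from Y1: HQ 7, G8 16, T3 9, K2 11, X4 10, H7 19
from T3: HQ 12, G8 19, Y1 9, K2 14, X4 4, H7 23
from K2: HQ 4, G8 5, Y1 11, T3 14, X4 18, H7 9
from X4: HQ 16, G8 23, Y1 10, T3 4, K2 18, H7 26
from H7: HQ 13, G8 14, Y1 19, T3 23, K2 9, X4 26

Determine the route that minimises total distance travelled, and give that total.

67 blocks — the shortest possible round trip.

With 6 stops there are 6!/2 = 360 distinct round trips (a route and its reverse cost the same).
HQ-G8-Y1-T3-K2-X4-H7-HQ: 9+16+9+14+18+26+13 = 105
HQ-G8-Y1-T3-K2-H7-X4-HQ: 9+16+9+14+9+26+16 = 99
HQ-G8-Y1-T3-X4-K2-H7-HQ: 9+16+9+4+18+9+13 = 78
HQ-G8-Y1-T3-X4-H7-K2-HQ: 9+16+9+4+26+9+4 = 77
HQ-G8-Y1-T3-H7-K2-X4-HQ: 9+16+9+23+9+18+16 = 100
HQ-G8-Y1-T3-H7-X4-K2-HQ: 9+16+9+23+26+18+4 = 105
HQ-G8-Y1-K2-T3-X4-H7-HQ: 9+16+11+14+4+26+13 = 93
HQ-G8-Y1-K2-T3-H7-X4-HQ: 9+16+11+14+23+26+16 = 115
… (352 more)
HQ-G8-K2-H7-T3-X4-Y1-HQ: 9+5+9+23+4+10+7 = 67  ← best
The minimum is 67.
One optimal route: HQ → G8 → K2 → H7 → T3 → X4 → Y1 → HQ (or its reverse).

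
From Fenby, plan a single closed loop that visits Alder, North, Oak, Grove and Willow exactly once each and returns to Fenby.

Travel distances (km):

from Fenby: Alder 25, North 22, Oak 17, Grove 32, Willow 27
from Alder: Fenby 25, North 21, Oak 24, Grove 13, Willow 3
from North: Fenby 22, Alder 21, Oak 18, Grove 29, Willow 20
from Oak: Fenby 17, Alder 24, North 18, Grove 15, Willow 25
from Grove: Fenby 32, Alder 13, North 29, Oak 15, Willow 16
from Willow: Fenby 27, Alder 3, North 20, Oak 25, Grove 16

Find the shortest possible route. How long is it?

Minimum total distance: 90 km.

There are 60 distinct closed tours to check (reversals are equivalent).
Fenby → Alder → North → Oak → Grove → Willow → Fenby: 25+21+18+15+16+27 = 122
Fenby → Alder → North → Oak → Willow → Grove → Fenby: 25+21+18+25+16+32 = 137
Fenby → Alder → North → Grove → Oak → Willow → Fenby: 25+21+29+15+25+27 = 142
Fenby → Alder → North → Grove → Willow → Oak → Fenby: 25+21+29+16+25+17 = 133
Fenby → Alder → North → Willow → Oak → Grove → Fenby: 25+21+20+25+15+32 = 138
Fenby → Alder → North → Willow → Grove → Oak → Fenby: 25+21+20+16+15+17 = 114
Fenby → Alder → Oak → North → Grove → Willow → Fenby: 25+24+18+29+16+27 = 139
Fenby → Alder → Oak → North → Willow → Grove → Fenby: 25+24+18+20+16+32 = 135
Fenby → Alder → Oak → Grove → North → Willow → Fenby: 25+24+15+29+20+27 = 140
Fenby → Alder → Oak → Grove → Willow → North → Fenby: 25+24+15+16+20+22 = 122
Fenby → Alder → Oak → Willow → North → Grove → Fenby: 25+24+25+20+29+32 = 155
Fenby → Alder → Oak → Willow → Grove → North → Fenby: 25+24+25+16+29+22 = 141
Fenby → Alder → Grove → North → Oak → Willow → Fenby: 25+13+29+18+25+27 = 137
Fenby → Alder → Grove → North → Willow → Oak → Fenby: 25+13+29+20+25+17 = 129
… (46 more)
Fenby → North → Willow → Alder → Grove → Oak → Fenby: 22+20+3+13+15+17 = 90  ← best
The minimum is 90.
One optimal route: Fenby → North → Willow → Alder → Grove → Oak → Fenby (or its reverse).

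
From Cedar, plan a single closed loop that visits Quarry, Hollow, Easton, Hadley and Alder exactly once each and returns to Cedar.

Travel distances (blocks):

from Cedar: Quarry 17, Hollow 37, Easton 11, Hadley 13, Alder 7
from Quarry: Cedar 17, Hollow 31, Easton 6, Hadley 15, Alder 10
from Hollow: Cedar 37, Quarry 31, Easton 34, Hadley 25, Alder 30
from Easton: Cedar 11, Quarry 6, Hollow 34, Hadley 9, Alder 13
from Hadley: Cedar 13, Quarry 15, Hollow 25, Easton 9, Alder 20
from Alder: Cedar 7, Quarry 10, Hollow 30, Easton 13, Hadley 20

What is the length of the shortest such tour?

93 blocks — the shortest possible round trip.

With 5 stops there are 5!/2 = 60 distinct round trips (a route and its reverse cost the same).
Cedar-Quarry-Hollow-Easton-Hadley-Alder-Cedar: 17+31+34+9+20+7 = 118
Cedar-Quarry-Hollow-Easton-Alder-Hadley-Cedar: 17+31+34+13+20+13 = 128
Cedar-Quarry-Hollow-Hadley-Easton-Alder-Cedar: 17+31+25+9+13+7 = 102
Cedar-Quarry-Hollow-Hadley-Alder-Easton-Cedar: 17+31+25+20+13+11 = 117
Cedar-Quarry-Hollow-Alder-Easton-Hadley-Cedar: 17+31+30+13+9+13 = 113
Cedar-Quarry-Hollow-Alder-Hadley-Easton-Cedar: 17+31+30+20+9+11 = 118
Cedar-Quarry-Easton-Hollow-Hadley-Alder-Cedar: 17+6+34+25+20+7 = 109
Cedar-Quarry-Easton-Hollow-Alder-Hadley-Cedar: 17+6+34+30+20+13 = 120
Cedar-Quarry-Easton-Hadley-Hollow-Alder-Cedar: 17+6+9+25+30+7 = 94
Cedar-Quarry-Easton-Hadley-Alder-Hollow-Cedar: 17+6+9+20+30+37 = 119
Cedar-Quarry-Easton-Alder-Hollow-Hadley-Cedar: 17+6+13+30+25+13 = 104
Cedar-Quarry-Easton-Alder-Hadley-Hollow-Cedar: 17+6+13+20+25+37 = 118
Cedar-Quarry-Hadley-Hollow-Easton-Alder-Cedar: 17+15+25+34+13+7 = 111
Cedar-Quarry-Hadley-Hollow-Alder-Easton-Cedar: 17+15+25+30+13+11 = 111
… (46 more)
Cedar-Easton-Hadley-Hollow-Quarry-Alder-Cedar: 11+9+25+31+10+7 = 93  ← best
The minimum is 93.
One optimal route: Cedar → Easton → Hadley → Hollow → Quarry → Alder → Cedar (or its reverse).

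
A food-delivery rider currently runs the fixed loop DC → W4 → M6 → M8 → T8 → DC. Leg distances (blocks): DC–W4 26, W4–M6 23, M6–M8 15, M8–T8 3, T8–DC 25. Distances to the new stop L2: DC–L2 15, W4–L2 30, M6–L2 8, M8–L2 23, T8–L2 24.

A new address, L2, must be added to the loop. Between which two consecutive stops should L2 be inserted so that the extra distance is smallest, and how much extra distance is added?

Insertion cost between consecutive stops i–j is d(i,L2) + d(L2,j) − d(i,j):
  between DC and W4: 15 + 30 − 26 = 19
  between W4 and M6: 30 + 8 − 23 = 15
  between M6 and M8: 8 + 23 − 15 = 16
  between M8 and T8: 23 + 24 − 3 = 44
  between T8 and DC: 24 + 15 − 25 = 14
Cheapest insertion is between T8 and DC, adding 14.
New total = 92 + 14 = 106.

+14 blocks — insert L2 between T8 and DC.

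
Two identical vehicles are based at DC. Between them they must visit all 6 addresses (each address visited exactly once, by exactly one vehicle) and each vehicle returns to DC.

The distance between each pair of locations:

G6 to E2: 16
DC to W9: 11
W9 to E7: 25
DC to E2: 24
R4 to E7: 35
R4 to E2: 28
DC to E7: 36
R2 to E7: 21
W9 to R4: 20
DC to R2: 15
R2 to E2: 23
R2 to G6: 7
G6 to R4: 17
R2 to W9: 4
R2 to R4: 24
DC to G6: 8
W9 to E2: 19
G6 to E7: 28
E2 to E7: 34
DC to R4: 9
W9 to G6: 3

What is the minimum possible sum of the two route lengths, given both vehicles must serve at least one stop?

112 — the smallest possible combined total.

There are 2^5 − 1 = 31 ways to divide the 6 stops into two non-empty groups. For each, the best each vehicle can do is its own shortest tour through its group:
  {R2} + {W9, G6, R4, E2, E7}: 30 + 107 = 137
  {W9} + {R2, G6, R4, E2, E7}: 22 + 107 = 129
  {R2, W9} + {G6, R4, E2, E7}: 30 + 102 = 132
  {G6} + {R2, W9, R4, E2, E7}: 16 + 107 = 123
  {R2, G6} + {W9, R4, E2, E7}: 30 + 107 = 137
  {W9, G6} + {R2, R4, E2, E7}: 22 + 107 = 129
  … (31 splits in total)
  {R4} + {R2, W9, G6, E2, E7}: 18 + 94 = 112  ← best
Best: vehicle 1 DC → R4 → DC = 18; vehicle 2 DC → W9 → R2 → E7 → E2 → G6 → DC = 94; combined 112.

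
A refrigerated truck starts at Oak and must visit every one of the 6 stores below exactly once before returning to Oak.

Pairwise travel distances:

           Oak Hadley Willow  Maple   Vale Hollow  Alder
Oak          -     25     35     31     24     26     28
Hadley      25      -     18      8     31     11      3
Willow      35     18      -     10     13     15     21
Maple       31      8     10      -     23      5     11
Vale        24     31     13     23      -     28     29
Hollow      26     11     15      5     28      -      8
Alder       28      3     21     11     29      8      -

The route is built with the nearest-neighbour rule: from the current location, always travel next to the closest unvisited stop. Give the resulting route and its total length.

From Oak: distances to unvisited — Vale=24, Hadley=25, Hollow=26, Alder=28, Maple=31, Willow=35. Nearest is Vale (24).
From Vale: distances to unvisited — Willow=13, Maple=23, Hollow=28, Alder=29, Hadley=31. Nearest is Willow (13).
From Willow: distances to unvisited — Maple=10, Hollow=15, Hadley=18, Alder=21. Nearest is Maple (10).
From Maple: distances to unvisited — Hollow=5, Hadley=8, Alder=11. Nearest is Hollow (5).
From Hollow: distances to unvisited — Alder=8, Hadley=11. Nearest is Alder (8).
From Alder: distances to unvisited — Hadley=3. Nearest is Hadley (3).
Return Hadley→Oak: 25.
Total = 24 + 13 + 10 + 5 + 8 + 3 + 25 = 88.

Nearest-neighbour total = 88; route Oak → Vale → Willow → Maple → Hollow → Alder → Hadley → Oak.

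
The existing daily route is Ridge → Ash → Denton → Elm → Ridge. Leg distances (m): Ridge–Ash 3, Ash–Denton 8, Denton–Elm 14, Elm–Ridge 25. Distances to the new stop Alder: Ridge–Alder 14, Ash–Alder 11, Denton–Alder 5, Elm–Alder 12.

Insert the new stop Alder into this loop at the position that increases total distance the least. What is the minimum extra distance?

Adding 1 m by placing Alder on the Elm–Ridge leg.

Insertion cost between consecutive stops i–j is d(i,Alder) + d(Alder,j) − d(i,j):
  between Ridge and Ash: 14 + 11 − 3 = 22
  between Ash and Denton: 11 + 5 − 8 = 8
  between Denton and Elm: 5 + 12 − 14 = 3
  between Elm and Ridge: 12 + 14 − 25 = 1
Cheapest insertion is between Elm and Ridge, adding 1.
New total = 50 + 1 = 51.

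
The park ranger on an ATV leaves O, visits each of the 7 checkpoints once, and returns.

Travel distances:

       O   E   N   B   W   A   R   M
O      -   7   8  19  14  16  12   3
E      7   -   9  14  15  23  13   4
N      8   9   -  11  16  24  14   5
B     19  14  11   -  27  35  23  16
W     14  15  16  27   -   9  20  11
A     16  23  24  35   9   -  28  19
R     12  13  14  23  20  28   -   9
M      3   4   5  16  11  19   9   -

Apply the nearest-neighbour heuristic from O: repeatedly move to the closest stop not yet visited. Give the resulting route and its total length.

From O: distances to unvisited — M=3, E=7, N=8, R=12, W=14, A=16, B=19. Nearest is M (3).
From M: distances to unvisited — E=4, N=5, R=9, W=11, B=16, A=19. Nearest is E (4).
From E: distances to unvisited — N=9, R=13, B=14, W=15, A=23. Nearest is N (9).
From N: distances to unvisited — B=11, R=14, W=16, A=24. Nearest is B (11).
From B: distances to unvisited — R=23, W=27, A=35. Nearest is R (23).
From R: distances to unvisited — W=20, A=28. Nearest is W (20).
From W: distances to unvisited — A=9. Nearest is A (9).
Return A→O: 16.
Total = 3 + 4 + 9 + 11 + 23 + 20 + 9 + 16 = 95.

95 along O → M → E → N → B → R → W → A → O.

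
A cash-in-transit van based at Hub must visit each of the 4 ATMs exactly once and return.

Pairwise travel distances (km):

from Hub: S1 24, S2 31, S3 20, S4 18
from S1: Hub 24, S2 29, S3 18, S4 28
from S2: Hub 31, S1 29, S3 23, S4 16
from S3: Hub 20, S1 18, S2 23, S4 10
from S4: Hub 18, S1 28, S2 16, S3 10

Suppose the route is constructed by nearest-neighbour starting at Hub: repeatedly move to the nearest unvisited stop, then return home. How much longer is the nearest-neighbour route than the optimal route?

Hub: S4=18, S3=20, S1=24, S2=31 ⇒ S4
S4: S3=10, S2=16, S1=28 ⇒ S3
S3: S1=18, S2=23 ⇒ S1
S1: S2=29 ⇒ S2
NN route Hub → S4 → S3 → S1 → S2 → Hub costs 106.
Optimal: Hub → S1 → S2 → S4 → S3 → Hub costs 99 (by enumerating all 12 distinct tours).
Excess = 106 − 99 = 7.

Excess over optimum: 7 km.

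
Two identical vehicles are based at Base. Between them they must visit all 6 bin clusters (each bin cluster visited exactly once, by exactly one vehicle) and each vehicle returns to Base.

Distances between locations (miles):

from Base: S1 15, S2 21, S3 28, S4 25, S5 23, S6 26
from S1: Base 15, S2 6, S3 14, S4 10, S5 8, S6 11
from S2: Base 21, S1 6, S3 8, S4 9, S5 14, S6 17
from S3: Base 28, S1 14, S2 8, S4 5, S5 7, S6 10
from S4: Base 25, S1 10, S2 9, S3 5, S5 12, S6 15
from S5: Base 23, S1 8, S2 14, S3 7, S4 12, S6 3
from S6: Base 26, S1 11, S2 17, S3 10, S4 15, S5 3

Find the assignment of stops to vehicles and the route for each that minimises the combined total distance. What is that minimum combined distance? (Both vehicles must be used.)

101 miles — the smallest possible combined total.

Check every non-empty split of the stops between the two vehicles; for each half take its own optimal tour:
  {S1} + {S2, S3, S4, S5, S6}: 30 + 71 = 101
  {S2} + {S1, S3, S4, S5, S6}: 42 + 66 = 108
  {S1, S2} + {S3, S4, S5, S6}: 42 + 66 = 108
  {S3} + {S1, S2, S4, S5, S6}: 56 + 71 = 127
  {S1, S3} + {S2, S4, S5, S6}: 57 + 71 = 128
  {S2, S3} + {S1, S4, S5, S6}: 57 + 66 = 123
  … (31 splits in total)
Best: vehicle 1 Base → S1 → Base = 30; vehicle 2 Base → S2 → S4 → S3 → S5 → S6 → Base = 71; combined 101.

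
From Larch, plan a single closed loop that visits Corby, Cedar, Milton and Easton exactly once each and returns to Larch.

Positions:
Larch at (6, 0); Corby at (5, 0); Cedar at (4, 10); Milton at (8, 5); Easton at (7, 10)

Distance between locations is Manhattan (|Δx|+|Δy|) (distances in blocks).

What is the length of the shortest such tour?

With 4 stops there are 4!/2 = 12 distinct round trips (a route and its reverse cost the same).
Larch-Corby-Cedar-Milton-Easton-Larch: 1+11+9+6+11 = 38
Larch-Corby-Cedar-Easton-Milton-Larch: 1+11+3+6+7 = 28
Larch-Corby-Milton-Cedar-Easton-Larch: 1+8+9+3+11 = 32
Larch-Corby-Milton-Easton-Cedar-Larch: 1+8+6+3+12 = 30
Larch-Corby-Easton-Cedar-Milton-Larch: 1+12+3+9+7 = 32
Larch-Corby-Easton-Milton-Cedar-Larch: 1+12+6+9+12 = 40
Larch-Cedar-Corby-Milton-Easton-Larch: 12+11+8+6+11 = 48
Larch-Cedar-Corby-Easton-Milton-Larch: 12+11+12+6+7 = 48
Larch-Cedar-Milton-Corby-Easton-Larch: 12+9+8+12+11 = 52
Larch-Cedar-Easton-Corby-Milton-Larch: 12+3+12+8+7 = 42
Larch-Milton-Corby-Cedar-Easton-Larch: 7+8+11+3+11 = 40
Larch-Milton-Cedar-Corby-Easton-Larch: 7+9+11+12+11 = 50
The minimum is 28.
One optimal route: Larch → Corby → Cedar → Easton → Milton → Larch (or its reverse).

Shortest round trip = 28 blocks.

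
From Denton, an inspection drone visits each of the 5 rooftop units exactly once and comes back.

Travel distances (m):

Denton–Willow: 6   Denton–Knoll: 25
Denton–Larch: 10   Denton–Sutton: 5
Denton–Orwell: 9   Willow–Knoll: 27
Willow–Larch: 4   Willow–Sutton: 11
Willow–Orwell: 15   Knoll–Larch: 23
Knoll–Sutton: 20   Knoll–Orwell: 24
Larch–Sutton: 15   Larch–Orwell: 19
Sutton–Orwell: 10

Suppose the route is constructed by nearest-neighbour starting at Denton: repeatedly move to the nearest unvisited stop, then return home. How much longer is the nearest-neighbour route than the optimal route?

Denton: Sutton=5, Willow=6, Orwell=9, Larch=10, Knoll=25 ⇒ Sutton
Sutton: Orwell=10, Willow=11, Larch=15, Knoll=20 ⇒ Orwell
Orwell: Willow=15, Larch=19, Knoll=24 ⇒ Willow
Willow: Larch=4, Knoll=27 ⇒ Larch
Larch: Knoll=23 ⇒ Knoll
NN route Denton → Sutton → Orwell → Willow → Larch → Knoll → Denton costs 82.
Optimal: Denton → Willow → Larch → Knoll → Sutton → Orwell → Denton costs 72 (by enumerating all 60 distinct tours).
Excess = 82 − 72 = 10.

The nearest-neighbour route is 10 m longer than optimal.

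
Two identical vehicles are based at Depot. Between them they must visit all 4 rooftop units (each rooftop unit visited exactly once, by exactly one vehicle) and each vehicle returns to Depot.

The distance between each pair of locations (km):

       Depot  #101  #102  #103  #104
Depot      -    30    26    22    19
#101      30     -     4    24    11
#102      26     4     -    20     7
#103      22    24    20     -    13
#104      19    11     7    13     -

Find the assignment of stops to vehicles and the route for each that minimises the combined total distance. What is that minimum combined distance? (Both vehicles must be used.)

104 km — the smallest possible combined total.

Try each way of splitting the stops between the two vehicles (each non-empty) and, for each split, find the best tour for each vehicle:
  {#101} + {#102, #103, #104}: 60 + 68 = 128
  {#102} + {#101, #103, #104}: 52 + 76 = 128
  {#101, #102} + {#103, #104}: 60 + 54 = 114
  {#103} + {#101, #102, #104}: 44 + 60 = 104
  {#101, #103} + {#102, #104}: 76 + 52 = 128
  {#102, #103} + {#101, #104}: 68 + 60 = 128
  … (7 splits in total)
Best: vehicle 1 Depot → #103 → Depot = 44; vehicle 2 Depot → #101 → #102 → #104 → Depot = 60; combined 104.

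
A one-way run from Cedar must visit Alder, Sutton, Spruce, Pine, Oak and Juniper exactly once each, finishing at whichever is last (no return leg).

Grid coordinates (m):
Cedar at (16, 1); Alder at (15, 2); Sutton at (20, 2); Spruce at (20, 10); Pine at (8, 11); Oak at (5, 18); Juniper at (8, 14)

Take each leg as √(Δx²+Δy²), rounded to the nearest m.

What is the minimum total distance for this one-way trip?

There are 6! = 720 possible orderings.
Cedar→Alder→Sutton→Spruce→Pine→Oak→Juniper: 1+5+8+12+8+5 = 39
Cedar→Alder→Sutton→Spruce→Pine→Juniper→Oak: 1+5+8+12+3+5 = 34
Cedar→Alder→Sutton→Spruce→Oak→Pine→Juniper: 1+5+8+17+8+3 = 42
Cedar→Alder→Sutton→Spruce→Oak→Juniper→Pine: 1+5+8+17+5+3 = 39
Cedar→Alder→Sutton→Spruce→Juniper→Pine→Oak: 1+5+8+13+3+8 = 38
Cedar→Alder→Sutton→Spruce→Juniper→Oak→Pine: 1+5+8+13+5+8 = 40
Cedar→Alder→Sutton→Pine→Spruce→Oak→Juniper: 1+5+15+12+17+5 = 55
Cedar→Alder→Sutton→Pine→Spruce→Juniper→Oak: 1+5+15+12+13+5 = 51
… (712 more)
The minimum is 34.
One shortest path: Cedar → Alder → Sutton → Spruce → Pine → Juniper → Oak.

Shortest open route: 34 m.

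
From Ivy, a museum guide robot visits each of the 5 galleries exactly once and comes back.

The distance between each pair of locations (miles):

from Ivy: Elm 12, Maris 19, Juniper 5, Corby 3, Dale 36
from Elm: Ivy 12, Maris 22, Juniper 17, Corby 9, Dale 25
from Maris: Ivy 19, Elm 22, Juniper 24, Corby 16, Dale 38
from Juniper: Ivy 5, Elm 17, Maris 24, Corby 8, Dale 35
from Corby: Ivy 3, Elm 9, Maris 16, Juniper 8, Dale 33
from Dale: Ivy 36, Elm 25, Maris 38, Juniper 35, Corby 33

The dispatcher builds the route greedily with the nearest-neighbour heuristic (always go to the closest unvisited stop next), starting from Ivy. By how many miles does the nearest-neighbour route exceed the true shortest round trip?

Excess over optimum: 20 miles.

From Ivy: Corby=3, Juniper=5, Elm=12, Maris=19, Dale=36 → choose Corby (3).
From Corby: Juniper=8, Elm=9, Maris=16, Dale=33 → choose Juniper (8).
From Juniper: Elm=17, Maris=24, Dale=35 → choose Elm (17).
From Elm: Maris=22, Dale=25 → choose Maris (22).
From Maris: Dale=38 → choose Dale (38).
NN route Ivy → Corby → Juniper → Elm → Maris → Dale → Ivy costs 124.
Optimal: Ivy → Elm → Dale → Maris → Corby → Juniper → Ivy costs 104 (by enumerating all 60 distinct tours).
Excess = 124 − 104 = 20.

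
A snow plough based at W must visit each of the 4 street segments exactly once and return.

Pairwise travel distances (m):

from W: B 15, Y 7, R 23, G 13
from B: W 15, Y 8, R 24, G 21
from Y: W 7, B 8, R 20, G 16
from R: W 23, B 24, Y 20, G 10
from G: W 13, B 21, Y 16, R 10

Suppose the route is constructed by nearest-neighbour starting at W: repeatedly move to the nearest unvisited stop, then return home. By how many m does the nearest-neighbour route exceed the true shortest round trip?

The nearest-neighbour route is 7 m longer than optimal.

From W: Y=7, G=13, B=15, R=23 → choose Y (7).
From Y: B=8, G=16, R=20 → choose B (8).
From B: G=21, R=24 → choose G (21).
From G: R=10 → choose R (10).
NN route W → Y → B → G → R → W costs 69.
Optimal: W → Y → B → R → G → W costs 62 (by enumerating all 12 distinct tours).
Excess = 69 − 62 = 7.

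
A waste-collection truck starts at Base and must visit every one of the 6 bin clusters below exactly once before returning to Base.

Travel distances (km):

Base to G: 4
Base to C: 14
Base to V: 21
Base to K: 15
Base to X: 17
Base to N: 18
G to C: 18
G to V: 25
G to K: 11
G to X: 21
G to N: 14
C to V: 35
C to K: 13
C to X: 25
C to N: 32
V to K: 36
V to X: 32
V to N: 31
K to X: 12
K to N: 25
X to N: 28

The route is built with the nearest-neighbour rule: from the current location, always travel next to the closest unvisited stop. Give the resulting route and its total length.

136 km along Base → G → K → X → C → N → V → Base.

Base → [G:4 / C:14 / K:15 / X:17 / N:18 / V:21] → G (4)
G → [K:11 / N:14 / C:18 / X:21 / V:25] → K (11)
K → [X:12 / C:13 / N:25 / V:36] → X (12)
X → [C:25 / N:28 / V:32] → C (25)
C → [N:32 / V:35] → N (32)
N → [V:31] → V (31)
Return V→Base: 21.
Total = 4 + 11 + 12 + 25 + 32 + 31 + 21 = 136.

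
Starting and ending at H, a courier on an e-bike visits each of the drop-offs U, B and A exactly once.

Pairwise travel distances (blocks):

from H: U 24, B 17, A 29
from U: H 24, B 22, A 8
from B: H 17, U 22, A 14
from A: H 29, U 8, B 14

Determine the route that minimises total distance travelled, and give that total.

63 blocks — the shortest possible round trip.

With 3 stops there are 3!/2 = 3 distinct round trips (a route and its reverse cost the same).
H-U-B-A-H: 24+22+14+29 = 89
H-U-A-B-H: 24+8+14+17 = 63
H-B-U-A-H: 17+22+8+29 = 76
The minimum is 63.
One optimal route: H → U → A → B → H (or its reverse).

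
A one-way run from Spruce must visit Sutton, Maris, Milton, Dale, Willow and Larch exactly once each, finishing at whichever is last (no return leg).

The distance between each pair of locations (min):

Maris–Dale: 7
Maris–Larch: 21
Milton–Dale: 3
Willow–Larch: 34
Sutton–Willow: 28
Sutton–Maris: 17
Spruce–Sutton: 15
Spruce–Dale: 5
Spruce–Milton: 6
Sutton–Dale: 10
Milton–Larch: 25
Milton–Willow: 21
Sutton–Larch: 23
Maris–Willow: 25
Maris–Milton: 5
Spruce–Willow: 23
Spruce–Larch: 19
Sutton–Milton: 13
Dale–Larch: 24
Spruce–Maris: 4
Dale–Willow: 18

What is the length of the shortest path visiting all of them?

Minimum one-way distance = 79 min.

There are 6! = 720 possible orderings.
Spruce - Sutton - Maris - Milton - Dale - Willow - Larch: 15+17+5+3+18+34 = 92
Spruce - Sutton - Maris - Milton - Dale - Larch - Willow: 15+17+5+3+24+34 = 98
Spruce - Sutton - Maris - Milton - Willow - Dale - Larch: 15+17+5+21+18+24 = 100
Spruce - Sutton - Maris - Milton - Willow - Larch - Dale: 15+17+5+21+34+24 = 116
Spruce - Sutton - Maris - Milton - Larch - Dale - Willow: 15+17+5+25+24+18 = 104
Spruce - Sutton - Maris - Milton - Larch - Willow - Dale: 15+17+5+25+34+18 = 114
Spruce - Sutton - Maris - Dale - Milton - Willow - Larch: 15+17+7+3+21+34 = 97
Spruce - Sutton - Maris - Dale - Milton - Larch - Willow: 15+17+7+3+25+34 = 101
… (712 more)
Spruce - Maris - Milton - Dale - Sutton - Larch - Willow: 4+5+3+10+23+34 = 79  ← best
The minimum is 79.
One shortest path: Spruce → Maris → Milton → Dale → Sutton → Larch → Willow.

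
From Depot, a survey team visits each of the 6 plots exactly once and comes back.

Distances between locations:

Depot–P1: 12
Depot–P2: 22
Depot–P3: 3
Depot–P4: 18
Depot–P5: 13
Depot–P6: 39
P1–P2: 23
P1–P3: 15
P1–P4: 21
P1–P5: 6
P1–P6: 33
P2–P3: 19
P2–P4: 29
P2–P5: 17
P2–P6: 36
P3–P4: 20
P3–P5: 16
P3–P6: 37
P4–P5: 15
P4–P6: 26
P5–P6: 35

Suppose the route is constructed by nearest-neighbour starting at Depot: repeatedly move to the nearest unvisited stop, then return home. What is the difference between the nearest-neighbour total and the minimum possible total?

Depot: P3=3, P1=12, P5=13, P4=18, P2=22, P6=39 ⇒ P3
P3: P1=15, P5=16, P2=19, P4=20, P6=37 ⇒ P1
P1: P5=6, P4=21, P2=23, P6=33 ⇒ P5
P5: P4=15, P2=17, P6=35 ⇒ P4
P4: P6=26, P2=29 ⇒ P6
P6: P2=36 ⇒ P2
NN route Depot → P3 → P1 → P5 → P4 → P6 → P2 → Depot costs 123.
Optimal: Depot → P1 → P5 → P4 → P6 → P2 → P3 → Depot costs 117 (by enumerating all 360 distinct tours).
Excess = 123 − 117 = 6.

Excess over optimum: 6.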